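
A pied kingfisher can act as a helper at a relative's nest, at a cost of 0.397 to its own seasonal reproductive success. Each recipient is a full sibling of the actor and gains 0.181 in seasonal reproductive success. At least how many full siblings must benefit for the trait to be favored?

r to a full sibling = 0.5 (full sibs share both parents — two paths of length 2: r = 2·(1/2)^2 = 1/2).
Hamilton's rule: n·r·B > C  ⇒  n > C/(r·B) = 0.397/(0.5·0.181) = 4.387.
The smallest integer exceeding 4.387 is 5.

5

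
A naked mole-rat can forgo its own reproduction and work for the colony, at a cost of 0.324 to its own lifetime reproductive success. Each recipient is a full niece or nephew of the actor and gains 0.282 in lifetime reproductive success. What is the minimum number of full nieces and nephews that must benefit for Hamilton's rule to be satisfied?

r to a full niece or nephew = 0.25 (full aunt/uncle↔niece/nephew: two paths of length 3 through the shared grandparent pair: r = 2·(1/2)^3 = 1/4).
Hamilton's rule: n·r·B > C  ⇒  n > C/(r·B) = 0.324/(0.25·0.282) = 4.596.
The smallest integer exceeding 4.596 is 5.

5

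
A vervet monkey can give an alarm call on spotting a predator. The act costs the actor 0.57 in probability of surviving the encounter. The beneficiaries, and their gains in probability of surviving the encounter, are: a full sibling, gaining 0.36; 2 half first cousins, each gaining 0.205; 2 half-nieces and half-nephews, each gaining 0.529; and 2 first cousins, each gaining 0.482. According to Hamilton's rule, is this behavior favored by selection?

Hamilton's rule: the trait is favored when the sum of r·B over every recipient exceeds the actor's cost C.
r to a full sibling = 1/2 (full sibs share both parents — two paths of length 2: r = 2·(1/2)^2 = 1/2).
r to a half first cousin = 1/16 (half first cousins share one grandparent — one path of length 4: r = (1/2)^4 = 1/16).
r to a half-niece or half-nephew = 1/8 (half-aunt/uncle↔niece/nephew: one path of length 3: r = (1/2)^3 = 1/8).
r to a first cousin = 0.125 (first cousins share one grandparent pair — two paths of length 4: r = 2·(1/2)^4 = 1/8).
Summing one r·B term per recipient: 1·0.5·0.36 + 2·0.0625·0.205 + 2·0.125·0.529 + 2·0.125·0.482 = 0.458375.
0.458375 < 0.57: the indirect benefit is less than the cost.

No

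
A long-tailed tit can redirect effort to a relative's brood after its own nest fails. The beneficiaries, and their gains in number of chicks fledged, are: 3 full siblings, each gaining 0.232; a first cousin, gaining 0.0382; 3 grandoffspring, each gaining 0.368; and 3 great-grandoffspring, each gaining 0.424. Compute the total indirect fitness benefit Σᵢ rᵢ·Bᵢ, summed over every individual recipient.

r to a full sibling = 0.5 (full sibs share both parents — two paths of length 2: r = 2·(1/2)^2 = 1/2).
r to a first cousin = 0.125 (first cousins share one grandparent pair — two paths of length 4: r = 2·(1/2)^4 = 1/8).
r to a grandoffspring = 1/4 (two parent–offspring links: r = (1/2)^2 = 1/4).
r to a great-grandoffspring = 1/8 (three parent–offspring links: r = (1/2)^3 = 1/8).
Summing one r·B term per recipient: 3·0.5·0.232 + 1·0.125·0.0382 + 3·0.25·0.368 + 3·0.125·0.424 = 0.787775.

0.787775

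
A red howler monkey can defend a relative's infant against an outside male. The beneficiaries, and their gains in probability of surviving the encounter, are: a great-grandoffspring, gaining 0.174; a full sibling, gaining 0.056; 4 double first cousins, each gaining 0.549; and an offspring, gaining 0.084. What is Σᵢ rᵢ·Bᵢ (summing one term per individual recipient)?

0.64075

r to a great-grandoffspring = 1/8 (three parent–offspring links: r = (1/2)^3 = 1/8).
r to a full sibling = 0.5 (full sibs share both parents — two paths of length 2: r = 2·(1/2)^2 = 1/2).
r to a double first cousin = 0.25 (double first cousins share both grandparent pairs — four paths of length 4: r = 4·(1/2)^4 = 1/4).
r to an offspring = 1/2 (one parent–offspring link: r = (1/2)^1 = 1/2).
Summing one r·B term per recipient: 1·0.125·0.174 + 1·0.5·0.056 + 4·0.25·0.549 + 1·0.5·0.084 = 0.64075.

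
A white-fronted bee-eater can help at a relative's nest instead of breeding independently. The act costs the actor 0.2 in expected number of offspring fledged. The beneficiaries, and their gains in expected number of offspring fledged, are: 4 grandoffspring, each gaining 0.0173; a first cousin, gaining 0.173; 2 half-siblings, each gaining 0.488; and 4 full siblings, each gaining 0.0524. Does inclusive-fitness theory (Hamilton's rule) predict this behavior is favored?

Yes

Hamilton's rule: the trait is favored when the sum of r·B over every recipient exceeds the actor's cost C.
r to a grandoffspring = 1/4 (two parent–offspring links: r = (1/2)^2 = 1/4).
r to a first cousin = 0.125 (first cousins share one grandparent pair — two paths of length 4: r = 2·(1/2)^4 = 1/8).
r to a half-sibling = 1/4 (half-sibs share one parent — one path of length 2: r = (1/2)^2 = 1/4).
r to a full sibling = 0.5 (full sibs share both parents — two paths of length 2: r = 2·(1/2)^2 = 1/2).
Summing one r·B term per recipient: 4·0.25·0.0173 + 1·0.125·0.173 + 2·0.25·0.488 + 4·0.5·0.0524 = 0.387725.
0.387725 > 0.2: the indirect benefit exceeds the cost.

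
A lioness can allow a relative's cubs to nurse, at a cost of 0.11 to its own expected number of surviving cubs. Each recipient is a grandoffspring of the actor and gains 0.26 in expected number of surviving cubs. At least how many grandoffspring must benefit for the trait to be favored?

r to a grandoffspring = 0.25 (two parent–offspring links: r = (1/2)^2 = 1/4).
Hamilton's rule: n·r·B > C  ⇒  n > C/(r·B) = 0.11/(0.25·0.26) = 1.692.
The smallest integer exceeding 1.692 is 2.

2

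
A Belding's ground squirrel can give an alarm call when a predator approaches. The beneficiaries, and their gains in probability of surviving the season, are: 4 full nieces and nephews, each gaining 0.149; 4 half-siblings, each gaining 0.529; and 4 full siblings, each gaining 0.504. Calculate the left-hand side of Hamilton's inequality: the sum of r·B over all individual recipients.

r to a full niece or nephew = 0.25 (full aunt/uncle↔niece/nephew: two paths of length 3 through the shared grandparent pair: r = 2·(1/2)^3 = 1/4).
r to a half-sibling = 0.25 (half-sibs share one parent — one path of length 2: r = (1/2)^2 = 1/4).
r to a full sibling = 0.5 (full sibs share both parents — two paths of length 2: r = 2·(1/2)^2 = 1/2).
Summing one r·B term per recipient: 4·0.25·0.149 + 4·0.25·0.529 + 4·0.5·0.504 = 1.686.

1.686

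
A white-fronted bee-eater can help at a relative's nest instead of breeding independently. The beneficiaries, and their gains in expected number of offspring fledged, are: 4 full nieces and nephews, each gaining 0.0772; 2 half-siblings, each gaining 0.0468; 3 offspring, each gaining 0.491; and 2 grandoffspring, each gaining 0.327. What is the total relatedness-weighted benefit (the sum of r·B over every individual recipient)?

r to a full niece or nephew = 0.25 (full aunt/uncle↔niece/nephew: two paths of length 3 through the shared grandparent pair: r = 2·(1/2)^3 = 1/4).
r to a half-sibling = 1/4 (half-sibs share one parent — one path of length 2: r = (1/2)^2 = 1/4).
r to an offspring = 1/2 (one parent–offspring link: r = (1/2)^1 = 1/2).
r to a grandoffspring = 0.25 (two parent–offspring links: r = (1/2)^2 = 1/4).
Summing one r·B term per recipient: 4·0.25·0.0772 + 2·0.25·0.0468 + 3·0.5·0.491 + 2·0.25·0.327 = 1.0006.

1.0006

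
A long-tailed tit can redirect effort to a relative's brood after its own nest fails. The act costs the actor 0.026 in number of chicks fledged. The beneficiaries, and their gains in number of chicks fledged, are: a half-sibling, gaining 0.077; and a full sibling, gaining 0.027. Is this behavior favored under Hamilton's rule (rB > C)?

Hamilton's rule: the trait is favored when the sum of r·B over every recipient exceeds the actor's cost C.
r to a half-sibling = 1/4 (half-sibs share one parent — one path of length 2: r = (1/2)^2 = 1/4).
r to a full sibling = 0.5 (full sibs share both parents — two paths of length 2: r = 2·(1/2)^2 = 1/2).
Summing one r·B term per recipient: 1·0.25·0.077 + 1·0.5·0.027 = 0.03275.
0.03275 > 0.026: the indirect benefit exceeds the cost.

Yes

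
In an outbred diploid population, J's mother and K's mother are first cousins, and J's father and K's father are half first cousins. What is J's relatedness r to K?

Wright's path rule: contributions from independent ancestry routes add.
J and K are related in two ways: second cousins through their mothers (r = 1/32) and half second cousins through their fathers (r = 1/64).
r = 1/32 + 1/64 = 3/64 = 0.046875.

0.046875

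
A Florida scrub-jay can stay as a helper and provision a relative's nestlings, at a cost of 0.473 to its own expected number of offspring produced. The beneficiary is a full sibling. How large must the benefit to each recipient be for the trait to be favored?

r to a full sibling = 0.5 (full sibs share both parents — two paths of length 2: r = 2·(1/2)^2 = 1/2).
Hamilton's rule with n recipients of equal r: n·r·B > C, so B > C/(n·r) = 0.473/(1·0.5) = 0.946.

0.946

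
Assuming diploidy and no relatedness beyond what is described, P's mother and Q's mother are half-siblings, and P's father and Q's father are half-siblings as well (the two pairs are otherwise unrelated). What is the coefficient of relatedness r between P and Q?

Relatedness sums over independent paths through distinct common ancestors.
P and Q are related in two ways: half first cousins through their mothers (r = 1/16) and half first cousins through their fathers (r = 1/16).
r = 1/16 + 1/16 = 1/8 = 0.125.

0.125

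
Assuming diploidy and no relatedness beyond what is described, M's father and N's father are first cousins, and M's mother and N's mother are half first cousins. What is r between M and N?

Relatedness sums over independent paths through distinct common ancestors.
M and N are related in two ways: second cousins through their fathers (r = 1/32) and half second cousins through their mothers (r = 1/64).
r = 1/32 + 1/64 = 3/64 = 0.046875.

0.046875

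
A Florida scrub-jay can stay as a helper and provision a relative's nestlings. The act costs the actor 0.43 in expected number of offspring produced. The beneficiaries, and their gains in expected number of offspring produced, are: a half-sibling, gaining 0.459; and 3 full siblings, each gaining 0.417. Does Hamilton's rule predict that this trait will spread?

Yes

Hamilton's rule: the trait is favored when the sum of r·B over every recipient exceeds the actor's cost C.
r to a half-sibling = 0.25 (half-sibs share one parent — one path of length 2: r = (1/2)^2 = 1/4).
r to a full sibling = 0.5 (full sibs share both parents — two paths of length 2: r = 2·(1/2)^2 = 1/2).
Summing one r·B term per recipient: 1·0.25·0.459 + 3·0.5·0.417 = 0.74025.
0.74025 > 0.43: the indirect benefit exceeds the cost.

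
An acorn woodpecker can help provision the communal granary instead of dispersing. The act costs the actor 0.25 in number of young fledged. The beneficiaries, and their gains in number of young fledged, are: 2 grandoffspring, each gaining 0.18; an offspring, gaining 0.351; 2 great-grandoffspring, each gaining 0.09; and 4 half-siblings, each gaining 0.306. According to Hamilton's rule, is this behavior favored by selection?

Hamilton's rule: the trait is favored when the sum of r·B over every recipient exceeds the actor's cost C.
r to a grandoffspring = 0.25 (two parent–offspring links: r = (1/2)^2 = 1/4).
r to an offspring = 0.5 (one parent–offspring link: r = (1/2)^1 = 1/2).
r to a great-grandoffspring = 1/8 (three parent–offspring links: r = (1/2)^3 = 1/8).
r to a half-sibling = 0.25 (half-sibs share one parent — one path of length 2: r = (1/2)^2 = 1/4).
Summing one r·B term per recipient: 2·0.25·0.18 + 1·0.5·0.351 + 2·0.125·0.09 + 4·0.25·0.306 = 0.594.
0.594 > 0.25: the indirect benefit exceeds the cost.

Yes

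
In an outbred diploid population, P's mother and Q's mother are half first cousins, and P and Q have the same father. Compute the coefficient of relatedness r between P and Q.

With two independent routes of shared ancestry, r is the sum of the two contributions.
P and Q are related in two ways: half second cousins through their mothers (r = 1/64) and half-sibs through their shared father (r = 1/4).
r = 1/64 + 1/4 = 0.265625.

0.265625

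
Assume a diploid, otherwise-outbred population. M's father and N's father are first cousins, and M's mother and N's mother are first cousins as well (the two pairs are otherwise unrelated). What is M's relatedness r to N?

With two independent routes of shared ancestry, r is the sum of the two contributions.
M and N are related in two ways: second cousins through their fathers (r = 1/32) and second cousins through their mothers (r = 1/32).
r = 1/32 + 1/32 = 1/16 = 0.0625.

0.0625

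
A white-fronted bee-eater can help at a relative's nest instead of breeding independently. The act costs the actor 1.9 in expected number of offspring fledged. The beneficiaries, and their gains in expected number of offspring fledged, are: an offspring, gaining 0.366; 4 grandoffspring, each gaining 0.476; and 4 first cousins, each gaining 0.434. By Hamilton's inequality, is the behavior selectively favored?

No

Hamilton's rule: the trait is favored when the sum of r·B over every recipient exceeds the actor's cost C.
r to an offspring = 1/2 (one parent–offspring link: r = (1/2)^1 = 1/2).
r to a grandoffspring = 1/4 (two parent–offspring links: r = (1/2)^2 = 1/4).
r to a first cousin = 0.125 (first cousins share one grandparent pair — two paths of length 4: r = 2·(1/2)^4 = 1/8).
Summing one r·B term per recipient: 1·0.5·0.366 + 4·0.25·0.476 + 4·0.125·0.434 = 0.876.
0.876 < 1.9: the indirect benefit is less than the cost.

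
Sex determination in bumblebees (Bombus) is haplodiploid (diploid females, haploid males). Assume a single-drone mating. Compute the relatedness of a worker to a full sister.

Haplodiploid full sisters inherit their father's entire haploid genome identically (contributing 1/2) and on average half of their mother's contribution (1/2 · 1/2 = 1/4); r = 1/2 + 1/4 = 3/4.

0.75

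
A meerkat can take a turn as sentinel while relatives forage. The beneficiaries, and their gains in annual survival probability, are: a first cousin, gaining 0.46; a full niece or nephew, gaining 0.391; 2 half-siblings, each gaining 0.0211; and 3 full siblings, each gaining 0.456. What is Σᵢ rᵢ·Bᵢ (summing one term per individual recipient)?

r to a first cousin = 0.125 (first cousins share one grandparent pair — two paths of length 4: r = 2·(1/2)^4 = 1/8).
r to a full niece or nephew = 0.25 (full aunt/uncle↔niece/nephew: two paths of length 3 through the shared grandparent pair: r = 2·(1/2)^3 = 1/4).
r to a half-sibling = 0.25 (half-sibs share one parent — one path of length 2: r = (1/2)^2 = 1/4).
r to a full sibling = 1/2 (full sibs share both parents — two paths of length 2: r = 2·(1/2)^2 = 1/2).
Summing one r·B term per recipient: 1·0.125·0.46 + 1·0.25·0.391 + 2·0.25·0.0211 + 3·0.5·0.456 = 0.8498.

0.8498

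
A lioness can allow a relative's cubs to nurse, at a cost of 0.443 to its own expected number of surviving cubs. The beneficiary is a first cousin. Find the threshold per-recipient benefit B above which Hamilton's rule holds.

r to a first cousin = 0.125 (first cousins share one grandparent pair — two paths of length 4: r = 2·(1/2)^4 = 1/8).
Hamilton's rule with n recipients of equal r: n·r·B > C, so B > C/(n·r) = 0.443/(1·0.125) = 3.544.

3.544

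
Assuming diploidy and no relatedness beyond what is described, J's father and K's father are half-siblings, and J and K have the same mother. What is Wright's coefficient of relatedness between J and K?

With two independent routes of shared ancestry, r is the sum of the two contributions.
J and K are related in two ways: half first cousins through their fathers (r = 1/16) and half-sibs through their shared mother (r = 1/4).
r = 1/16 + 1/4 = 0.3125.

0.3125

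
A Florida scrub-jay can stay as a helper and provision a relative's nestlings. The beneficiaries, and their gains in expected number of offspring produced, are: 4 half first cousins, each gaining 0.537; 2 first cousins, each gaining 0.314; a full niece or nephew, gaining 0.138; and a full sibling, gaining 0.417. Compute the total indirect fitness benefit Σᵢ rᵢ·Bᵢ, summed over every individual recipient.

0.45575

r to a half first cousin = 0.0625 (half first cousins share one grandparent — one path of length 4: r = (1/2)^4 = 1/16).
r to a first cousin = 0.125 (first cousins share one grandparent pair — two paths of length 4: r = 2·(1/2)^4 = 1/8).
r to a full niece or nephew = 0.25 (full aunt/uncle↔niece/nephew: two paths of length 3 through the shared grandparent pair: r = 2·(1/2)^3 = 1/4).
r to a full sibling = 0.5 (full sibs share both parents — two paths of length 2: r = 2·(1/2)^2 = 1/2).
Summing one r·B term per recipient: 4·0.0625·0.537 + 2·0.125·0.314 + 1·0.25·0.138 + 1·0.5·0.417 = 0.45575.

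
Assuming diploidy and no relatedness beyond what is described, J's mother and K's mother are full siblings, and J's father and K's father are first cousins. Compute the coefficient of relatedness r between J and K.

0.15625

Relatedness sums over independent paths through distinct common ancestors.
J and K are related in two ways: first cousins through their mothers (r = 1/8) and second cousins through their fathers (r = 1/32).
r = 1/8 + 1/32 = 5/32 = 0.15625.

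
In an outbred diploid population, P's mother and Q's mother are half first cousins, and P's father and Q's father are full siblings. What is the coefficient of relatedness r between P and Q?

Wright's path rule: contributions from independent ancestry routes add.
P and Q are related in two ways: half second cousins through their mothers (r = 1/64) and first cousins through their fathers (r = 1/8).
r = 1/64 + 1/8 = 0.140625.

0.140625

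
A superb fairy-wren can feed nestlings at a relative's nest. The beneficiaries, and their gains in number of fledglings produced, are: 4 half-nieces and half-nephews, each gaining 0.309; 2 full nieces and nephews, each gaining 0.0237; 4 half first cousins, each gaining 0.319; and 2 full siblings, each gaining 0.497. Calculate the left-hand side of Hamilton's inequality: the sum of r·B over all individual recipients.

0.7431

r to a half-niece or half-nephew = 0.125 (half-aunt/uncle↔niece/nephew: one path of length 3: r = (1/2)^3 = 1/8).
r to a full niece or nephew = 1/4 (full aunt/uncle↔niece/nephew: two paths of length 3 through the shared grandparent pair: r = 2·(1/2)^3 = 1/4).
r to a half first cousin = 0.0625 (half first cousins share one grandparent — one path of length 4: r = (1/2)^4 = 1/16).
r to a full sibling = 0.5 (full sibs share both parents — two paths of length 2: r = 2·(1/2)^2 = 1/2).
Summing one r·B term per recipient: 4·0.125·0.309 + 2·0.25·0.0237 + 4·0.0625·0.319 + 2·0.5·0.497 = 0.7431.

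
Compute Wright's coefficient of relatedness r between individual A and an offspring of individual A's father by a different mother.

Each parent–offspring link contributes a factor of 1/2, and independent paths through distinct common ancestors add.
Half-sibs share one parent — one path of length 2: r = (1/2)^2 = 1/4.

0.25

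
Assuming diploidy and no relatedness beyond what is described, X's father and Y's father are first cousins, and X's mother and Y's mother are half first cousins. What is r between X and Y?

0.046875

Independent pedigree routes through distinct common ancestors add.
X and Y are related in two ways: second cousins through their fathers (r = 1/32) and half second cousins through their mothers (r = 1/64).
r = 1/32 + 1/64 = 0.046875.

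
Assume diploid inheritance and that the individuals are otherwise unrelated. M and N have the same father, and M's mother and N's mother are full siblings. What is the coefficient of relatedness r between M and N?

Wright's path rule: contributions from independent ancestry routes add.
M and N are related in two ways: half-sibs through their shared father (r = 1/4) and first cousins through their mothers (r = 1/8).
r = 1/4 + 1/8 = 0.375.

0.375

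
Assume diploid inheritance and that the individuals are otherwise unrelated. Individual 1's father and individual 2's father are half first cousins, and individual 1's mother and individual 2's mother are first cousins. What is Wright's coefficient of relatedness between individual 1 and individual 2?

0.046875

Wright's path rule: contributions from independent ancestry routes add.
Individual 1 and individual 2 are related in two ways: half second cousins through their fathers (r = 1/64) and second cousins through their mothers (r = 1/32).
r = 1/64 + 1/32 = 0.046875.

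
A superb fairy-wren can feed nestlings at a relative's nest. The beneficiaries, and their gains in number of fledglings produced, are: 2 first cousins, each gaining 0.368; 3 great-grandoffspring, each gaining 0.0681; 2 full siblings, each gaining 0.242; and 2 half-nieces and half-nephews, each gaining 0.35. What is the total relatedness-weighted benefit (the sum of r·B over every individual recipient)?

r to a first cousin = 1/8 (first cousins share one grandparent pair — two paths of length 4: r = 2·(1/2)^4 = 1/8).
r to a great-grandoffspring = 1/8 (three parent–offspring links: r = (1/2)^3 = 1/8).
r to a full sibling = 1/2 (full sibs share both parents — two paths of length 2: r = 2·(1/2)^2 = 1/2).
r to a half-niece or half-nephew = 1/8 (half-aunt/uncle↔niece/nephew: one path of length 3: r = (1/2)^3 = 1/8).
Summing one r·B term per recipient: 2·0.125·0.368 + 3·0.125·0.0681 + 2·0.5·0.242 + 2·0.125·0.35 = 0.4470375.

0.4470375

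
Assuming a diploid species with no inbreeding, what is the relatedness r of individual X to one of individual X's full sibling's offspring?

Each parent–offspring link contributes a factor of 1/2, and independent paths through distinct common ancestors add.
Full aunt/uncle↔niece/nephew: two paths of length 3 through the shared grandparent pair: r = 2·(1/2)^3 = 1/4.

0.25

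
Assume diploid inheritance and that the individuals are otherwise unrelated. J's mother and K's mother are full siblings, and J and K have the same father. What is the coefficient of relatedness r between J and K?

0.375

Wright's path rule: contributions from independent ancestry routes add.
J and K are related in two ways: first cousins through their mothers (r = 1/8) and half-sibs through their shared father (r = 1/4).
r = 1/8 + 1/4 = 0.375.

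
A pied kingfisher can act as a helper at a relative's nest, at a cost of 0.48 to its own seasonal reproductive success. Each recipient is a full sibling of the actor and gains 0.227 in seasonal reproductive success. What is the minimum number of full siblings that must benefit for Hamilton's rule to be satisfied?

r to a full sibling = 0.5 (full sibs share both parents — two paths of length 2: r = 2·(1/2)^2 = 1/2).
Hamilton's rule: n·r·B > C  ⇒  n > C/(r·B) = 0.48/(0.5·0.227) = 4.229.
The smallest integer exceeding 4.229 is 5.

5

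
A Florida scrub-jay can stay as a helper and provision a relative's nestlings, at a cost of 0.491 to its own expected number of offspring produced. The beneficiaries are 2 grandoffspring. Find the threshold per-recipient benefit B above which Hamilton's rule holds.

0.982

r to a grandoffspring = 1/4 (two parent–offspring links: r = (1/2)^2 = 1/4).
Hamilton's rule with n recipients of equal r: n·r·B > C, so B > C/(n·r) = 0.491/(2·0.25) = 0.982.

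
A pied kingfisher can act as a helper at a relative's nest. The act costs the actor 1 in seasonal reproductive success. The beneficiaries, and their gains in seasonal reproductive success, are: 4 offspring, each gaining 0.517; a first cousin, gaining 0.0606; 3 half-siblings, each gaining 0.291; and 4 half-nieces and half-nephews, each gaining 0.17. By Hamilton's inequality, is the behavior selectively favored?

Yes

Hamilton's rule: the trait is favored when the sum of r·B over every recipient exceeds the actor's cost C.
r to an offspring = 1/2 (one parent–offspring link: r = (1/2)^1 = 1/2).
r to a first cousin = 0.125 (first cousins share one grandparent pair — two paths of length 4: r = 2·(1/2)^4 = 1/8).
r to a half-sibling = 0.25 (half-sibs share one parent — one path of length 2: r = (1/2)^2 = 1/4).
r to a half-niece or half-nephew = 1/8 (half-aunt/uncle↔niece/nephew: one path of length 3: r = (1/2)^3 = 1/8).
Summing one r·B term per recipient: 4·0.5·0.517 + 1·0.125·0.0606 + 3·0.25·0.291 + 4·0.125·0.17 = 1.344825.
1.344825 > 1: the indirect benefit exceeds the cost.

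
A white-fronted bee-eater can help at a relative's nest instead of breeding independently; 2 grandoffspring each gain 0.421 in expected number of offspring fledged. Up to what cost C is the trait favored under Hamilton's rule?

0.2105

r to a grandoffspring = 0.25 (two parent–offspring links: r = (1/2)^2 = 1/4).
Hamilton's rule: n·r·B > C, so the trait is favored while C < n·r·B = 2·0.25·0.421 = 0.2105.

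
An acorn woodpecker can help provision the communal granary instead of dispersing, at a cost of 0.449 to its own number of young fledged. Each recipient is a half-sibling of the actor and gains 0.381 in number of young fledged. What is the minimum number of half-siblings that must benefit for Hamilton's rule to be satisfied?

r to a half-sibling = 0.25 (half-sibs share one parent — one path of length 2: r = (1/2)^2 = 1/4).
Hamilton's rule: n·r·B > C  ⇒  n > C/(r·B) = 0.449/(0.25·0.381) = 4.714.
The smallest integer exceeding 4.714 is 5.

5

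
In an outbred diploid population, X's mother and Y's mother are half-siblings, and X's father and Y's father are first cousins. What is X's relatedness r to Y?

With two independent routes of shared ancestry, r is the sum of the two contributions.
X and Y are related in two ways: half first cousins through their mothers (r = 1/16) and second cousins through their fathers (r = 1/32).
r = 1/16 + 1/32 = 0.09375.

0.09375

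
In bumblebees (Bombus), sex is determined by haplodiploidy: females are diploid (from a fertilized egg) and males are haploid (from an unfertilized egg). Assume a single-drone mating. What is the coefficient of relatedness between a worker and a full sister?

0.75

Haplodiploid full sisters inherit their father's entire haploid genome identically (contributing 1/2) and on average half of their mother's contribution (1/2 · 1/2 = 1/4); r = 1/2 + 1/4 = 3/4.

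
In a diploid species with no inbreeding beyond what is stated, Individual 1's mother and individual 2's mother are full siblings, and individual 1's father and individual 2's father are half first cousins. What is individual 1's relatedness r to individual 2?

0.140625

Wright's path rule: contributions from independent ancestry routes add.
Individual 1 and individual 2 are related in two ways: first cousins through their mothers (r = 1/8) and half second cousins through their fathers (r = 1/64).
r = 1/8 + 1/64 = 9/64 = 0.140625.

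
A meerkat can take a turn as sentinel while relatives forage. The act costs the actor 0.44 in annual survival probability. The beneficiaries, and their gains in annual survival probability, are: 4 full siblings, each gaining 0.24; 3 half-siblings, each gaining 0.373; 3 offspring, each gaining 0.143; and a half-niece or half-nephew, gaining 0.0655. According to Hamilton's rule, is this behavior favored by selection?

Hamilton's rule: the trait is favored when the sum of r·B over every recipient exceeds the actor's cost C.
r to a full sibling = 0.5 (full sibs share both parents — two paths of length 2: r = 2·(1/2)^2 = 1/2).
r to a half-sibling = 1/4 (half-sibs share one parent — one path of length 2: r = (1/2)^2 = 1/4).
r to an offspring = 0.5 (one parent–offspring link: r = (1/2)^1 = 1/2).
r to a half-niece or half-nephew = 1/8 (half-aunt/uncle↔niece/nephew: one path of length 3: r = (1/2)^3 = 1/8).
Summing one r·B term per recipient: 4·0.5·0.24 + 3·0.25·0.373 + 3·0.5·0.143 + 1·0.125·0.0655 = 0.9824375.
0.9824375 > 0.44: the indirect benefit exceeds the cost.

Yes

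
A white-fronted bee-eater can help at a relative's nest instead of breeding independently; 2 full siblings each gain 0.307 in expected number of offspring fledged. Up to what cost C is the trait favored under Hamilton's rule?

r to a full sibling = 1/2 (full sibs share both parents — two paths of length 2: r = 2·(1/2)^2 = 1/2).
Hamilton's rule: n·r·B > C, so the trait is favored while C < n·r·B = 2·0.5·0.307 = 0.307.

0.307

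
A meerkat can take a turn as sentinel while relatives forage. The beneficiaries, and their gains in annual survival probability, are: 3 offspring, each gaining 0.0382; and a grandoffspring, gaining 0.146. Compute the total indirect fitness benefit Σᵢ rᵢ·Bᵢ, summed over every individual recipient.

r to an offspring = 1/2 (one parent–offspring link: r = (1/2)^1 = 1/2).
r to a grandoffspring = 0.25 (two parent–offspring links: r = (1/2)^2 = 1/4).
Summing one r·B term per recipient: 3·0.5·0.0382 + 1·0.25·0.146 = 0.0938.

0.0938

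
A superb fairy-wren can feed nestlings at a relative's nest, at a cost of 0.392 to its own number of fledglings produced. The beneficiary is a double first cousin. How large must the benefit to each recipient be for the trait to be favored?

1.568

r to a double first cousin = 1/4 (double first cousins share both grandparent pairs — four paths of length 4: r = 4·(1/2)^4 = 1/4).
Hamilton's rule with n recipients of equal r: n·r·B > C, so B > C/(n·r) = 0.392/(1·0.25) = 1.568.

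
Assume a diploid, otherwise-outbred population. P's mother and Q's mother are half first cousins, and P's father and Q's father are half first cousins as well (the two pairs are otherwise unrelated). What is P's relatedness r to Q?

0.03125

With two independent routes of shared ancestry, r is the sum of the two contributions.
P and Q are related in two ways: half second cousins through their mothers (r = 1/64) and half second cousins through their fathers (r = 1/64).
r = 1/64 + 1/64 = 0.03125.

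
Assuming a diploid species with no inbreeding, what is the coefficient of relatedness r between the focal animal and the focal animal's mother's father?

Each parent–offspring link contributes a factor of 1/2, and independent paths through distinct common ancestors add.
Two parent–offspring links: r = (1/2)^2 = 1/4.

0.25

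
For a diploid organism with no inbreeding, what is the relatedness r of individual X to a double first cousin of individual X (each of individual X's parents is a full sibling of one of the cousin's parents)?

0.25

Each parent–offspring link contributes a factor of 1/2, and independent paths through distinct common ancestors add.
Double first cousins share both grandparent pairs — four paths of length 4: r = 4·(1/2)^4 = 1/4.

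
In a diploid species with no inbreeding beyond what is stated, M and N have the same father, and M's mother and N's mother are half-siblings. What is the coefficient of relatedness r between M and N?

Relatedness sums over independent paths through distinct common ancestors.
M and N are related in two ways: half-sibs through their shared father (r = 1/4) and half first cousins through their mothers (r = 1/16).
r = 1/4 + 1/16 = 5/16 = 0.3125.

0.3125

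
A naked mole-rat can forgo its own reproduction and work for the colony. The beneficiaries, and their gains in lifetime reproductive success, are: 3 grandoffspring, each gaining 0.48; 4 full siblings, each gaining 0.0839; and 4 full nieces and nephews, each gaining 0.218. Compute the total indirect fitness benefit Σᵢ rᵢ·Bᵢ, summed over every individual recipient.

r to a grandoffspring = 1/4 (two parent–offspring links: r = (1/2)^2 = 1/4).
r to a full sibling = 1/2 (full sibs share both parents — two paths of length 2: r = 2·(1/2)^2 = 1/2).
r to a full niece or nephew = 0.25 (full aunt/uncle↔niece/nephew: two paths of length 3 through the shared grandparent pair: r = 2·(1/2)^3 = 1/4).
Summing one r·B term per recipient: 3·0.25·0.48 + 4·0.5·0.0839 + 4·0.25·0.218 = 0.7458.

0.7458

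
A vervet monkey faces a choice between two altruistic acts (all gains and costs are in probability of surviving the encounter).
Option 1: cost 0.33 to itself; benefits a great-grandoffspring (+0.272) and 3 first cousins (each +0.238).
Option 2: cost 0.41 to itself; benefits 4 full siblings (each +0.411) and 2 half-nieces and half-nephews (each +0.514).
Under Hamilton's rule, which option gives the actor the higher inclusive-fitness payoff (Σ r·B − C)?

Option 1: r to a great-grandoffspring = 0.125.
Option 1: r to a first cousin = 0.125.
Option 1: Σ r·B − C = (1·0.125·0.272 + 3·0.125·0.238) − 0.33 = -0.20675.
Option 2: r to a full sibling = 0.5.
Option 2: r to a half-niece or half-nephew = 0.125.
Option 2: Σ r·B − C = (4·0.5·0.411 + 2·0.125·0.514) − 0.41 = 0.5405.
Option 2 has the higher net inclusive-fitness payoff.

Option 2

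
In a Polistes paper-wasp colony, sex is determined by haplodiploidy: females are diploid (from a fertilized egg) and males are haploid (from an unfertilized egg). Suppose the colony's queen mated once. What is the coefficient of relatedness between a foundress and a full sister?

0.75

Haplodiploid full sisters inherit their father's entire haploid genome identically (contributing 1/2) and on average half of their mother's contribution (1/2 · 1/2 = 1/4); r = 1/2 + 1/4 = 3/4.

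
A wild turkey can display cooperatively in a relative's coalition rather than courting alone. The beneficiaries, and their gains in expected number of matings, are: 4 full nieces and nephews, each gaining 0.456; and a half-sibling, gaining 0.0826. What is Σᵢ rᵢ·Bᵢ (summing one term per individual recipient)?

r to a full niece or nephew = 0.25 (full aunt/uncle↔niece/nephew: two paths of length 3 through the shared grandparent pair: r = 2·(1/2)^3 = 1/4).
r to a half-sibling = 1/4 (half-sibs share one parent — one path of length 2: r = (1/2)^2 = 1/4).
Summing one r·B term per recipient: 4·0.25·0.456 + 1·0.25·0.0826 = 0.47665.

0.47665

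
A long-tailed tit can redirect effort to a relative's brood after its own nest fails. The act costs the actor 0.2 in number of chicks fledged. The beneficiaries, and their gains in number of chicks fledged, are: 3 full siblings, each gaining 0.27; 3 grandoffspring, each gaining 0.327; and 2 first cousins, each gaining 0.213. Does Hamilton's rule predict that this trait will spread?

Hamilton's rule: the trait is favored when the sum of r·B over every recipient exceeds the actor's cost C.
r to a full sibling = 0.5 (full sibs share both parents — two paths of length 2: r = 2·(1/2)^2 = 1/2).
r to a grandoffspring = 1/4 (two parent–offspring links: r = (1/2)^2 = 1/4).
r to a first cousin = 1/8 (first cousins share one grandparent pair — two paths of length 4: r = 2·(1/2)^4 = 1/8).
Summing one r·B term per recipient: 3·0.5·0.27 + 3·0.25·0.327 + 2·0.125·0.213 = 0.7035.
0.7035 > 0.2: the indirect benefit exceeds the cost.

Yes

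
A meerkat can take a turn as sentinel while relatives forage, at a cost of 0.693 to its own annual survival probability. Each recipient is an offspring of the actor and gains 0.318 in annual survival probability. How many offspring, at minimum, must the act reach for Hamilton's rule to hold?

5

r to an offspring = 0.5 (one parent–offspring link: r = (1/2)^1 = 1/2).
Hamilton's rule: n·r·B > C  ⇒  n > C/(r·B) = 0.693/(0.5·0.318) = 4.358.
The smallest integer exceeding 4.358 is 5.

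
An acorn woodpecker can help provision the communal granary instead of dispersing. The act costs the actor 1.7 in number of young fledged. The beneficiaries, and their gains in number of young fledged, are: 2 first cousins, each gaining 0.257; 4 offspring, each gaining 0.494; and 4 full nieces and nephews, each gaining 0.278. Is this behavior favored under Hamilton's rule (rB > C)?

Hamilton's rule: the trait is favored when the sum of r·B over every recipient exceeds the actor's cost C.
r to a first cousin = 0.125 (first cousins share one grandparent pair — two paths of length 4: r = 2·(1/2)^4 = 1/8).
r to an offspring = 1/2 (one parent–offspring link: r = (1/2)^1 = 1/2).
r to a full niece or nephew = 1/4 (full aunt/uncle↔niece/nephew: two paths of length 3 through the shared grandparent pair: r = 2·(1/2)^3 = 1/4).
Summing one r·B term per recipient: 2·0.125·0.257 + 4·0.5·0.494 + 4·0.25·0.278 = 1.33025.
1.33025 < 1.7: the indirect benefit is less than the cost.

No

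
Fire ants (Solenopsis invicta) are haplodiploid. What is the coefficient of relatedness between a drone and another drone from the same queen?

Haploid brothers each carry a random half of the queen's diploid genome, so on average they share half: r = 1/2.

0.5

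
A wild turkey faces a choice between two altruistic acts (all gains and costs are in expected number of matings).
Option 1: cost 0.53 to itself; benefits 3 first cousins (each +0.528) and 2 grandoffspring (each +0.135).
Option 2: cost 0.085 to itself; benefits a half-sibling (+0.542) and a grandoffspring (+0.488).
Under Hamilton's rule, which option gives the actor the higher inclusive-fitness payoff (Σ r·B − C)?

Option 1: r to a first cousin = 0.125.
Option 1: r to a grandoffspring = 0.25.
Option 1: Σ r·B − C = (3·0.125·0.528 + 2·0.25·0.135) − 0.53 = -0.2645.
Option 2: r to a half-sibling = 0.25.
Option 2: r to a grandoffspring = 0.25.
Option 2: Σ r·B − C = (1·0.25·0.542 + 1·0.25·0.488) − 0.085 = 0.1725.
Option 2 has the higher net inclusive-fitness payoff.

Option 2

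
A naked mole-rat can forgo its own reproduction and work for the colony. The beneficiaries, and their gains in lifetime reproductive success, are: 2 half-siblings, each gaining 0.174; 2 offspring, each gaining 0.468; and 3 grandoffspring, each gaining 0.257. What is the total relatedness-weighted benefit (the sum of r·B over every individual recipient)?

0.74775

r to a half-sibling = 1/4 (half-sibs share one parent — one path of length 2: r = (1/2)^2 = 1/4).
r to an offspring = 1/2 (one parent–offspring link: r = (1/2)^1 = 1/2).
r to a grandoffspring = 1/4 (two parent–offspring links: r = (1/2)^2 = 1/4).
Summing one r·B term per recipient: 2·0.25·0.174 + 2·0.5·0.468 + 3·0.25·0.257 = 0.74775.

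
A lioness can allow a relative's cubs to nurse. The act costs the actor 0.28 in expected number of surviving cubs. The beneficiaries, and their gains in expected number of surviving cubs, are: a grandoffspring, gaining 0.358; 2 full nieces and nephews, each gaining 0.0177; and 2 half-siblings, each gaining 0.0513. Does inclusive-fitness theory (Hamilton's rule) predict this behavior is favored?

No

Hamilton's rule: the trait is favored when the sum of r·B over every recipient exceeds the actor's cost C.
r to a grandoffspring = 0.25 (two parent–offspring links: r = (1/2)^2 = 1/4).
r to a full niece or nephew = 1/4 (full aunt/uncle↔niece/nephew: two paths of length 3 through the shared grandparent pair: r = 2·(1/2)^3 = 1/4).
r to a half-sibling = 0.25 (half-sibs share one parent — one path of length 2: r = (1/2)^2 = 1/4).
Summing one r·B term per recipient: 1·0.25·0.358 + 2·0.25·0.0177 + 2·0.25·0.0513 = 0.124.
0.124 < 0.28: the indirect benefit is less than the cost.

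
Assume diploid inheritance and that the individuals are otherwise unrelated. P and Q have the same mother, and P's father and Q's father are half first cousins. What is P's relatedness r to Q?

Relatedness sums over independent paths through distinct common ancestors.
P and Q are related in two ways: half-sibs through their shared mother (r = 1/4) and half second cousins through their fathers (r = 1/64).
r = 1/4 + 1/64 = 17/64 = 0.265625.

0.265625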